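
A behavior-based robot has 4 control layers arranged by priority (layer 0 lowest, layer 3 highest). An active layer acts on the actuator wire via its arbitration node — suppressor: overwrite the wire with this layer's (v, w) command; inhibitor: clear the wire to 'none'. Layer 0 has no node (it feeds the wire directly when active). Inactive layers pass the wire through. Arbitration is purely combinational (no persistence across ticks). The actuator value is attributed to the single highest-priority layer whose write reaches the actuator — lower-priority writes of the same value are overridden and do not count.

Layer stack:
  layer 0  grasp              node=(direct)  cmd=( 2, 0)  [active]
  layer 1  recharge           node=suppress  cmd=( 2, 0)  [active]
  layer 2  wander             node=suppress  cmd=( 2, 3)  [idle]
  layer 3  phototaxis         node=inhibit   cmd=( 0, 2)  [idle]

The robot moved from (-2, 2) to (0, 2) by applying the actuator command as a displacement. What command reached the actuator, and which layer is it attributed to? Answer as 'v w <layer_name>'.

2 0 recharge

displacement = (0, 2) − (-2, 2) = (2, 0)
[0] grasp on; wire := (2, 0)
[1] recharge on (suppress); wire := (2, 0)
[2] wander off; pass (2, 0)
[3] phototaxis off; pass (2, 0)
output (2, 0) — from layer 1 (recharge)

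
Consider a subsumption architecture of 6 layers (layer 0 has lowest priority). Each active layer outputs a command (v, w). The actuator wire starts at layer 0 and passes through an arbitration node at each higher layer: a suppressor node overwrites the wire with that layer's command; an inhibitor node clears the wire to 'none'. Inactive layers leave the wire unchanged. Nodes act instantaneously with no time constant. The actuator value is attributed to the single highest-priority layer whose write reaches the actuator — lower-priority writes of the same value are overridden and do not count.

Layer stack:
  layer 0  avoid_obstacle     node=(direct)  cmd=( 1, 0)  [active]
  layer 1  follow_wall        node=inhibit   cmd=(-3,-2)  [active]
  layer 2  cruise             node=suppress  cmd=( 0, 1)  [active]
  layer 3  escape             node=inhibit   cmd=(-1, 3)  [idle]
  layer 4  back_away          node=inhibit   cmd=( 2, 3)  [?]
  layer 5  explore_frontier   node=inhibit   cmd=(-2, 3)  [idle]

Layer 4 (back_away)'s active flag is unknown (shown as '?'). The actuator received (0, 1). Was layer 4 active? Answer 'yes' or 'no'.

no

If layer 4 is active=yes:
  actuator would be none
If layer 4 is active=no:
  actuator would be (0, 1)
Observed (0, 1), so layer 4 was idle.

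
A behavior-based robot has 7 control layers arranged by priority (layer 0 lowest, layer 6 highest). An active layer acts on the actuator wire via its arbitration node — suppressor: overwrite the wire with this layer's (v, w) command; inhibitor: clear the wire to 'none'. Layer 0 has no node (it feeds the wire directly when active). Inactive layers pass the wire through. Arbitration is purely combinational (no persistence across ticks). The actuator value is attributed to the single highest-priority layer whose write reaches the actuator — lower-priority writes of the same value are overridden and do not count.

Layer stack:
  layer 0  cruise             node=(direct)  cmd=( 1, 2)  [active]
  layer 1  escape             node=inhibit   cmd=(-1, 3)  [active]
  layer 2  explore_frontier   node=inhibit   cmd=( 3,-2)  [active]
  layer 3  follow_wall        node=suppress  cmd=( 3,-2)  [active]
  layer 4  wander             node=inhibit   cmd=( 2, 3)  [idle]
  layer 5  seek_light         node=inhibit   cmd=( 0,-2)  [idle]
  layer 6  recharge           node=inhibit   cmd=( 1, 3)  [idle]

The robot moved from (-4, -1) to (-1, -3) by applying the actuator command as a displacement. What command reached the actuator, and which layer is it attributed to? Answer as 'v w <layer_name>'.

3 -2 follow_wall

displacement = (-1, -3) − (-4, -1) = (3, -2)
L0 cruise: active, feeds wire = (1, 2)
L1 escape: active, inhibitor → wire = none
L2 explore_frontier: active, inhibitor → wire = none
L3 follow_wall: active, suppressor → wire = (3, -2)
L4 wander: idle → wire stays (3, -2)
L5 seek_light: idle → wire stays (3, -2)
L6 recharge: idle → wire stays (3, -2)
actuator = (3, -2) — from layer 3 (follow_wall)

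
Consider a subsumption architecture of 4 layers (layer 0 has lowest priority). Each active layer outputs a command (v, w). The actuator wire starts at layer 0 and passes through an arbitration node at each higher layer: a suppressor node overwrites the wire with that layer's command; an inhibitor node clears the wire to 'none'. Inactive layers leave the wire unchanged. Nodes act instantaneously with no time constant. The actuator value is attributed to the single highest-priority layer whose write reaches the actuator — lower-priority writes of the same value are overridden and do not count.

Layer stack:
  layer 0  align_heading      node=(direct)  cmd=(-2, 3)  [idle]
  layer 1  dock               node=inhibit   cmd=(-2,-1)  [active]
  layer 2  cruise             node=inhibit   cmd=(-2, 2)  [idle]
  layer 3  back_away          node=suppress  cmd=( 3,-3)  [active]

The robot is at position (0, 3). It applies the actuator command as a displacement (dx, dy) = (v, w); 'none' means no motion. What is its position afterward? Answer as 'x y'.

3 0

[0] align_heading off; wire := none
[1] dock on (inhibit); wire := none
[2] cruise off; pass none
[3] back_away on (suppress); wire := (3, -3)
output (3, -3)
position: (0, 3) + (3, -3) = (3, 0)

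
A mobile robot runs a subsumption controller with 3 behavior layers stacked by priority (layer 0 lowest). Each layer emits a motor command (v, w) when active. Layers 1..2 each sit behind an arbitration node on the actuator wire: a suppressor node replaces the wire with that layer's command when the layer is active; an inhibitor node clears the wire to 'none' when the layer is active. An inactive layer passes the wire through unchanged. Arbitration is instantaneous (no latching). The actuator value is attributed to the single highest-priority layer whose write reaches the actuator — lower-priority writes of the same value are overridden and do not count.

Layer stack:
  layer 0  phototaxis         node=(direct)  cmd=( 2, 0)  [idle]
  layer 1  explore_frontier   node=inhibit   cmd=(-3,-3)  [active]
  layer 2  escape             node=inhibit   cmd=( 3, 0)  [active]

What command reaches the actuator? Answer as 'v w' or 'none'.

[0] phototaxis off; wire := none
[1] explore_frontier on (inhibit); wire := none
[2] escape on (inhibit); wire := none
output none

none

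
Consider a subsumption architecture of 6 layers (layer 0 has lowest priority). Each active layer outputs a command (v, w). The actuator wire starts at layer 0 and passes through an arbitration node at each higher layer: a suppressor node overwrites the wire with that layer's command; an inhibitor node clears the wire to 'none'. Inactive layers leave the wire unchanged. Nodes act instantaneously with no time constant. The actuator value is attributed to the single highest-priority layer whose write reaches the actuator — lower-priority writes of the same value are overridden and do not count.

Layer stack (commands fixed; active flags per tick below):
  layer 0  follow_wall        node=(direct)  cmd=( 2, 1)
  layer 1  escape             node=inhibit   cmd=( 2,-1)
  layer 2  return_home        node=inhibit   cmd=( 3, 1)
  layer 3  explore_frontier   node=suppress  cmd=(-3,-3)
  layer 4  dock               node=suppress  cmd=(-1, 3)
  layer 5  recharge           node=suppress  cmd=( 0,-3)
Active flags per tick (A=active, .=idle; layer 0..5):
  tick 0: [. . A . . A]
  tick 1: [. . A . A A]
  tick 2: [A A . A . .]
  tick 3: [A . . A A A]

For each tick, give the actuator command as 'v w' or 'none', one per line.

0 -3
0 -3
-3 -3
0 -3

tick 0:
  [0] follow_wall off; wire := none
  [1] escape off; pass none
  [2] return_home on (inhibit); wire := none
  [3] explore_frontier off; pass none
  [4] dock off; pass none
  [5] recharge on (suppress); wire := (0, -3)
  output (0, -3)
tick 1:
  [0] follow_wall off; wire := none
  [1] escape off; pass none
  [2] return_home on (inhibit); wire := none
  [3] explore_frontier off; pass none
  [4] dock on (suppress); wire := (-1, 3)
  [5] recharge on (suppress); wire := (0, -3)
  output (0, -3)
tick 2:
  [0] follow_wall on; wire := (2, 1)
  [1] escape on (inhibit); wire := none
  [2] return_home off; pass none
  [3] explore_frontier on (suppress); wire := (-3, -3)
  [4] dock off; pass (-3, -3)
  [5] recharge off; pass (-3, -3)
  output (-3, -3)
tick 3:
  [0] follow_wall on; wire := (2, 1)
  [1] escape off; pass (2, 1)
  [2] return_home off; pass (2, 1)
  [3] explore_frontier on (suppress); wire := (-3, -3)
  [4] dock on (suppress); wire := (-1, 3)
  [5] recharge on (suppress); wire := (0, -3)
  output (0, -3)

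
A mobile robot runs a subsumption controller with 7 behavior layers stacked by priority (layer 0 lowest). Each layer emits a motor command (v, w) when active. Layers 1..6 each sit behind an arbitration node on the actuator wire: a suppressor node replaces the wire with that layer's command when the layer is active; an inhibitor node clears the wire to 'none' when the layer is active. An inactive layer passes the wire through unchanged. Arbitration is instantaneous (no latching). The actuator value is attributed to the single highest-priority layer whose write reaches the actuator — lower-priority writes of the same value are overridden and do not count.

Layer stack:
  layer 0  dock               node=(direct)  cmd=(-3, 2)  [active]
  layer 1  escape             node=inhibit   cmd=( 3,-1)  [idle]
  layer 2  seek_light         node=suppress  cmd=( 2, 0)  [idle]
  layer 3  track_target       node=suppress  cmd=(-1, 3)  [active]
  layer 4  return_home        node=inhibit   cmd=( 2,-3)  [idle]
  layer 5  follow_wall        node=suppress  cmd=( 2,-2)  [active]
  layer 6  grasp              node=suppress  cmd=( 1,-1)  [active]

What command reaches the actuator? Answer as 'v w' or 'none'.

1 -1

L0 dock: active, feeds wire = (-3, 2)
L1 escape: idle → wire stays (-3, 2)
L2 seek_light: idle → wire stays (-3, 2)
L3 track_target: active, suppressor → wire = (-1, 3)
L4 return_home: idle → wire stays (-1, 3)
L5 follow_wall: active, suppressor → wire = (2, -2)
L6 grasp: active, suppressor → wire = (1, -1)
actuator = (1, -1)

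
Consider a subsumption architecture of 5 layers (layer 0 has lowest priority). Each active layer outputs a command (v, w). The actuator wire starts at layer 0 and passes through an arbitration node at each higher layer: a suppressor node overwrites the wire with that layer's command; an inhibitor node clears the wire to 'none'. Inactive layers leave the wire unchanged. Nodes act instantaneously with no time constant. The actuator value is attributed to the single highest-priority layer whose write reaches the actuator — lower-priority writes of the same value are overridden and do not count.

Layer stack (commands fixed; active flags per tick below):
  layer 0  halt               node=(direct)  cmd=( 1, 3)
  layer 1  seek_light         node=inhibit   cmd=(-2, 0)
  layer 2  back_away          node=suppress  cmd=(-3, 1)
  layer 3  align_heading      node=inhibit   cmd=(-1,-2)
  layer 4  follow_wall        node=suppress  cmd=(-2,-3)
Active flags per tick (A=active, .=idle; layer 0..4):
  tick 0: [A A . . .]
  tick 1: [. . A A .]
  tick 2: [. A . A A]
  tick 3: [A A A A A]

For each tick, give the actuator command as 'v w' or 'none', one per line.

tick 0:
  layer 0 (halt) active — direct: (1, 3)
  layer 1 (seek_light) active — inhibits: none
  layer 2 (back_away) idle — unchanged: none
  layer 3 (align_heading) idle — unchanged: none
  layer 4 (follow_wall) idle — unchanged: none
  → actuator none
tick 1:
  layer 0 (halt) idle — none
  layer 1 (seek_light) idle — unchanged: none
  layer 2 (back_away) active — suppresses: (-3, 1)
  layer 3 (align_heading) active — inhibits: none
  layer 4 (follow_wall) idle — unchanged: none
  → actuator none
tick 2:
  layer 0 (halt) idle — none
  layer 1 (seek_light) active — inhibits: none
  layer 2 (back_away) idle — unchanged: none
  layer 3 (align_heading) active — inhibits: none
  layer 4 (follow_wall) active — suppresses: (-2, -3)
  → actuator (-2, -3)
tick 3:
  layer 0 (halt) active — direct: (1, 3)
  layer 1 (seek_light) active — inhibits: none
  layer 2 (back_away) active — suppresses: (-3, 1)
  layer 3 (align_heading) active — inhibits: none
  layer 4 (follow_wall) active — suppresses: (-2, -3)
  → actuator (-2, -3)

none
none
-2 -3
-2 -3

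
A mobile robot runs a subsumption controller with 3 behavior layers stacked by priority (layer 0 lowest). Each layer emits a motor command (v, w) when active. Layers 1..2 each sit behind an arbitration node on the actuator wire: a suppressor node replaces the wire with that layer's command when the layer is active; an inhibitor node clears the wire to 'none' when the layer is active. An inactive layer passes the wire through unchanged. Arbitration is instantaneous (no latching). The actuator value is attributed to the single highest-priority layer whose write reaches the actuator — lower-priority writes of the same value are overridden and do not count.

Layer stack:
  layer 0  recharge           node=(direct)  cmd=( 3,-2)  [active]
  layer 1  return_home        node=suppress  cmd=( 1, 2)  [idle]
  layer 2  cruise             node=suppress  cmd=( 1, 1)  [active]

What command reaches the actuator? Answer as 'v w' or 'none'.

1 1

layer 0 (recharge) active — direct: (3, -2)
layer 1 (return_home) idle — unchanged: (3, -2)
layer 2 (cruise) active — suppresses: (1, 1)
→ actuator (1, 1)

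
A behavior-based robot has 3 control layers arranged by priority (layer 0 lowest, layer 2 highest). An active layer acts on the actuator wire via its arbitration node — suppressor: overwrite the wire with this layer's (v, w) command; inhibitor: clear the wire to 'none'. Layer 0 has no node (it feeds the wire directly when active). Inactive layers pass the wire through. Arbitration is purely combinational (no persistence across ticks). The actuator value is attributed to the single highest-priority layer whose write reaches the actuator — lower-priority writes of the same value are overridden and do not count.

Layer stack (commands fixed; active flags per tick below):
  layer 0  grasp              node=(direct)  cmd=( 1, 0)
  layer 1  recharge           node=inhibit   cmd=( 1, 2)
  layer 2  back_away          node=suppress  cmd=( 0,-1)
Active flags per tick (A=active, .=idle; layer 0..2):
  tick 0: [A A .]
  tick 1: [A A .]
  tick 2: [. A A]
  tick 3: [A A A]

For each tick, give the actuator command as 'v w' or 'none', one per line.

none
none
0 -1
0 -1

tick 0:
  L0 grasp: active, feeds wire = (1, 0)
  L1 recharge: active, inhibitor → wire = none
  L2 back_away: idle → wire stays none
  actuator = none
tick 1:
  L0 grasp: active, feeds wire = (1, 0)
  L1 recharge: active, inhibitor → wire = none
  L2 back_away: idle → wire stays none
  actuator = none
tick 2:
  L0 grasp: idle → wire = none
  L1 recharge: active, inhibitor → wire = none
  L2 back_away: active, suppressor → wire = (0, -1)
  actuator = (0, -1)
tick 3:
  L0 grasp: active, feeds wire = (1, 0)
  L1 recharge: active, inhibitor → wire = none
  L2 back_away: active, suppressor → wire = (0, -1)
  actuator = (0, -1)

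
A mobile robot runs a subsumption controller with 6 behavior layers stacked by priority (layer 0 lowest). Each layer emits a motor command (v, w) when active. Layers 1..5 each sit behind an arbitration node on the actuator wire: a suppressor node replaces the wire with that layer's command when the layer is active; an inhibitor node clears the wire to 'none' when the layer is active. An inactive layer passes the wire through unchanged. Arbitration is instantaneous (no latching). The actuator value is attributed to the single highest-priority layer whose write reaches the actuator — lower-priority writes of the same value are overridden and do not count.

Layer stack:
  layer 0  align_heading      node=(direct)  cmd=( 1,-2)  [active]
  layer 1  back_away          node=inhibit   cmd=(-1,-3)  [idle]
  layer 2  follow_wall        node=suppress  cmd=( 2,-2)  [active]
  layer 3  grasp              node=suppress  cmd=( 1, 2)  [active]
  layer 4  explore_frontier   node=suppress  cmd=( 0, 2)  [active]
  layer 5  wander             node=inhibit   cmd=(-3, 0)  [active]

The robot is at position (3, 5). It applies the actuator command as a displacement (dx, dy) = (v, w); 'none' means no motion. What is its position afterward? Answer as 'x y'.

3 5

[0] align_heading on; wire := (1, -2)
[1] back_away off; pass (1, -2)
[2] follow_wall on (suppress); wire := (2, -2)
[3] grasp on (suppress); wire := (1, 2)
[4] explore_frontier on (suppress); wire := (0, 2)
[5] wander on (inhibit); wire := none
output none
position: (3, 5) + none = (3, 5)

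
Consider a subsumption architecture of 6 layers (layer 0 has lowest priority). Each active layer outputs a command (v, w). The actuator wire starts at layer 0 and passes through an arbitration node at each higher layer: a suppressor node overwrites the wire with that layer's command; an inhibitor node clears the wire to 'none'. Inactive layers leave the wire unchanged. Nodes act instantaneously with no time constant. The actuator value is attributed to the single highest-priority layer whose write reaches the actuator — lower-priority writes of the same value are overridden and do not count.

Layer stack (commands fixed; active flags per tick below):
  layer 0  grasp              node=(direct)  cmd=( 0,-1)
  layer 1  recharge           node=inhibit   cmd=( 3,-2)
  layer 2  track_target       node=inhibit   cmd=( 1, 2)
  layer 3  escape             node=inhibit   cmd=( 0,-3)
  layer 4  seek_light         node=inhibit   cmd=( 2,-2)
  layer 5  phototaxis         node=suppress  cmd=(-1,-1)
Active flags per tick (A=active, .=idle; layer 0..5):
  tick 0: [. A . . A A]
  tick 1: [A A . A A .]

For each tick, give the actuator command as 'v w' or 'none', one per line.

-1 -1
none

tick 0:
  layer 0 (grasp) idle — none
  layer 1 (recharge) active — inhibits: none
  layer 2 (track_target) idle — unchanged: none
  layer 3 (escape) idle — unchanged: none
  layer 4 (seek_light) active — inhibits: none
  layer 5 (phototaxis) active — suppresses: (-1, -1)
  → actuator (-1, -1)
tick 1:
  layer 0 (grasp) active — direct: (0, -1)
  layer 1 (recharge) active — inhibits: none
  layer 2 (track_target) idle — unchanged: none
  layer 3 (escape) active — inhibits: none
  layer 4 (seek_light) active — inhibits: none
  layer 5 (phototaxis) idle — unchanged: none
  → actuator none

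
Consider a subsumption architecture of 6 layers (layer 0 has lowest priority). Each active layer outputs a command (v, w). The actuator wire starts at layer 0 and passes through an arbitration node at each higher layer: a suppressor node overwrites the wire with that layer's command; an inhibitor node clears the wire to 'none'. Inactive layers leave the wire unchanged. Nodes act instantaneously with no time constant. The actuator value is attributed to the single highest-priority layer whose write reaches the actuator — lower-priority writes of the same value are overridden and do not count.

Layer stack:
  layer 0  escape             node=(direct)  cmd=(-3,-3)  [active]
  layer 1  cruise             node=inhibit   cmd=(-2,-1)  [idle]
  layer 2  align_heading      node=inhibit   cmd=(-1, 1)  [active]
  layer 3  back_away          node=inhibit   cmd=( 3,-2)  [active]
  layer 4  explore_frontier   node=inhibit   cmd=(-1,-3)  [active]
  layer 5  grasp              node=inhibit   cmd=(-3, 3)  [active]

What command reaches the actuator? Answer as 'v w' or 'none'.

none

[0] escape on; wire := (-3, -3)
[1] cruise off; pass (-3, -3)
[2] align_heading on (inhibit); wire := none
[3] back_away on (inhibit); wire := none
[4] explore_frontier on (inhibit); wire := none
[5] grasp on (inhibit); wire := none
output none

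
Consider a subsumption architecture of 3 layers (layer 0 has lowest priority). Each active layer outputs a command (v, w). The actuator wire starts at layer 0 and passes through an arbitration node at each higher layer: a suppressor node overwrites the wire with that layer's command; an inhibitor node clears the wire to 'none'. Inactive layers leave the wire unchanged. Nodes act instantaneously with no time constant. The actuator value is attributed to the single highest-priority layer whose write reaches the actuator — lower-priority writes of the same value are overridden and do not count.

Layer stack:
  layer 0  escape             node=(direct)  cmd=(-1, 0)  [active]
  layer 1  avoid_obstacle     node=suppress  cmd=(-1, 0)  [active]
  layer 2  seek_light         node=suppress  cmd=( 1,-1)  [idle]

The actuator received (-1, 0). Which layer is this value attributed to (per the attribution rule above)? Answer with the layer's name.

avoid_obstacle

L0 escape: active, feeds wire = (-1, 0)
L1 avoid_obstacle: active, suppressor → wire = (-1, 0)
L2 seek_light: idle → wire stays (-1, 0)
actuator = (-1, 0)
last writer: layer 1 = avoid_obstacle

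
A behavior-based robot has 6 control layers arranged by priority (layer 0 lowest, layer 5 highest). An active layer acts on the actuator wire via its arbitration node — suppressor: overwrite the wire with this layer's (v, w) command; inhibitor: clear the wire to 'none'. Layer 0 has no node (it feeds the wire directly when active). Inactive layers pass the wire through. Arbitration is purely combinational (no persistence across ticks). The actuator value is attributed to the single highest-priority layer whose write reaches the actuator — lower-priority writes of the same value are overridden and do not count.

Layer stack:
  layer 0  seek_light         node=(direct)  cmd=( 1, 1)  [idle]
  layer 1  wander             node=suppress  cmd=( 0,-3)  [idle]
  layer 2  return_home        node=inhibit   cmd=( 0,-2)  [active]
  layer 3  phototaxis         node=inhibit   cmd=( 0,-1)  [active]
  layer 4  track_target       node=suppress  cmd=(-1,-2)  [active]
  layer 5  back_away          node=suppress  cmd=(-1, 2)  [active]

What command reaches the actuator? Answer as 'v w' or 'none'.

-1 2

L0 seek_light: idle → wire = none
L1 wander: idle → wire stays none
L2 return_home: active, inhibitor → wire = none
L3 phototaxis: active, inhibitor → wire = none
L4 track_target: active, suppressor → wire = (-1, -2)
L5 back_away: active, suppressor → wire = (-1, 2)
actuator = (-1, 2)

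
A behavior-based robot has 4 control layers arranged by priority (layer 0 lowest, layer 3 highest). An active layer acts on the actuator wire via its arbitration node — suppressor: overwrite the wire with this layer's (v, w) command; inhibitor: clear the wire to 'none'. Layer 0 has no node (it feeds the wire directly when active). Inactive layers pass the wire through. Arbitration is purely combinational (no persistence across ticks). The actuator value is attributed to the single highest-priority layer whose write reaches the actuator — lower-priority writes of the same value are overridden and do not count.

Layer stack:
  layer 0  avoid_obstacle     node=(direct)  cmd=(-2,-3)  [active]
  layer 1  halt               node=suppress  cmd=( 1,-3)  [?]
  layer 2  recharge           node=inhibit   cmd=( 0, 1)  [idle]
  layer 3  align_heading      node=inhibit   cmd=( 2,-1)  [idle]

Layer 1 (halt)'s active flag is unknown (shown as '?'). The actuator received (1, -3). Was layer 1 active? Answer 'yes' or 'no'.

yes

If layer 1 is active=yes:
  actuator would be (1, -3)
If layer 1 is active=no:
  actuator would be (-2, -3)
Observed (1, -3), so layer 1 was active.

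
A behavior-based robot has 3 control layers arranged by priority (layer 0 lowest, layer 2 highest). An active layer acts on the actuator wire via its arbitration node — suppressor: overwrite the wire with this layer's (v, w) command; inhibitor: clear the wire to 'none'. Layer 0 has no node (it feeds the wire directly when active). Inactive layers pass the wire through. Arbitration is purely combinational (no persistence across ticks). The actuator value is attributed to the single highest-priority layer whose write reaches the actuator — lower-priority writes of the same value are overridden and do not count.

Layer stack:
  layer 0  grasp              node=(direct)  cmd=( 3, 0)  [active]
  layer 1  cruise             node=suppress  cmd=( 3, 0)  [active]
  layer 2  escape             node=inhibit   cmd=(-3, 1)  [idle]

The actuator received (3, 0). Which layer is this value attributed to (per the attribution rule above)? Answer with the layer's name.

[0] grasp on; wire := (3, 0)
[1] cruise on (suppress); wire := (3, 0)
[2] escape off; pass (3, 0)
output (3, 0)
last writer: layer 1 = cruise

cruise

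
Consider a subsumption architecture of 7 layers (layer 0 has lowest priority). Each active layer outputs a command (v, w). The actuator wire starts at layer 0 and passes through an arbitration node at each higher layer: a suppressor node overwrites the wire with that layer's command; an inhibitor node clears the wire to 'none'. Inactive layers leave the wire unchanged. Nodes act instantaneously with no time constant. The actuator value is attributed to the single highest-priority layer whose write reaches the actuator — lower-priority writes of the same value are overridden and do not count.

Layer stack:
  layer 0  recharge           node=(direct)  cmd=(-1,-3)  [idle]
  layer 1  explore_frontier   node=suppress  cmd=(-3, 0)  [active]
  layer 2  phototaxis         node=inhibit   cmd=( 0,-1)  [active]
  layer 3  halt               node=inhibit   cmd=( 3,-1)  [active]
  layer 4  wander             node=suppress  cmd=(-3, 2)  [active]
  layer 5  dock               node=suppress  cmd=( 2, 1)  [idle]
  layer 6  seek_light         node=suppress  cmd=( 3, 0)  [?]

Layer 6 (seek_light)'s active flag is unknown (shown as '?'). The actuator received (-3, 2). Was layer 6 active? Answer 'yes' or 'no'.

If layer 6 is active=yes:
  actuator would be (3, 0)
If layer 6 is active=no:
  actuator would be (-3, 2)
Observed (-3, 2), so layer 6 was idle.

no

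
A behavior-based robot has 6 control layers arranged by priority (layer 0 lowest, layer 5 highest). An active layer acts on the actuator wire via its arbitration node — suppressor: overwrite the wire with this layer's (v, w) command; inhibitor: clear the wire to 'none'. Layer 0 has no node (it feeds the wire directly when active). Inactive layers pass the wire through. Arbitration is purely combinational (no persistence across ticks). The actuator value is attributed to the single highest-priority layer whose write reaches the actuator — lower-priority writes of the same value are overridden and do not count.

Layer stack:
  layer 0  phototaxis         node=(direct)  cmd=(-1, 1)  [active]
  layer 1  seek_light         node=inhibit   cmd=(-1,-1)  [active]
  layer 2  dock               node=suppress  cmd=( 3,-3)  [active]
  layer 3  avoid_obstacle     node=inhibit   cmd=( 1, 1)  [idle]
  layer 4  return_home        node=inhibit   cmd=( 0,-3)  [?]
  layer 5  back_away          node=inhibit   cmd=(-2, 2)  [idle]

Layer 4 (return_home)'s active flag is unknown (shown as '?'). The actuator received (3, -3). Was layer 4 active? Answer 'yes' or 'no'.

no

If layer 4 is active=yes:
  actuator would be none
If layer 4 is active=no:
  actuator would be (3, -3)
Observed (3, -3), so layer 4 was idle.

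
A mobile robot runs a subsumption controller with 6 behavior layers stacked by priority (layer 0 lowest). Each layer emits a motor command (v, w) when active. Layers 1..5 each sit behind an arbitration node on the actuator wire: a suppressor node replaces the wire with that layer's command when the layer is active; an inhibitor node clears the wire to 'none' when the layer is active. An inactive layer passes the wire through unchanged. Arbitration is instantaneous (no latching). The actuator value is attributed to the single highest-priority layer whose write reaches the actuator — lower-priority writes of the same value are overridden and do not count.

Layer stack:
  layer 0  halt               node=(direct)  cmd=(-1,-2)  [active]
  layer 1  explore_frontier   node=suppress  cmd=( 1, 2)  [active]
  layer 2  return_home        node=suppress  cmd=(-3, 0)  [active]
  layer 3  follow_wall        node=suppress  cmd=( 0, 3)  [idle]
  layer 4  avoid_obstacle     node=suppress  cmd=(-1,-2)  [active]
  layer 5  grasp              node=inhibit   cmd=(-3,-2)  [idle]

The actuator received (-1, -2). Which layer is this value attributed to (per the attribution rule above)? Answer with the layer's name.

layer 0 (halt) active — direct: (-1, -2)
layer 1 (explore_frontier) active — suppresses: (1, 2)
layer 2 (return_home) active — suppresses: (-3, 0)
layer 3 (follow_wall) idle — unchanged: (-3, 0)
layer 4 (avoid_obstacle) active — suppresses: (-1, -2)
layer 5 (grasp) idle — unchanged: (-1, -2)
→ actuator (-1, -2)
last writer: layer 4 = avoid_obstacle

avoid_obstacle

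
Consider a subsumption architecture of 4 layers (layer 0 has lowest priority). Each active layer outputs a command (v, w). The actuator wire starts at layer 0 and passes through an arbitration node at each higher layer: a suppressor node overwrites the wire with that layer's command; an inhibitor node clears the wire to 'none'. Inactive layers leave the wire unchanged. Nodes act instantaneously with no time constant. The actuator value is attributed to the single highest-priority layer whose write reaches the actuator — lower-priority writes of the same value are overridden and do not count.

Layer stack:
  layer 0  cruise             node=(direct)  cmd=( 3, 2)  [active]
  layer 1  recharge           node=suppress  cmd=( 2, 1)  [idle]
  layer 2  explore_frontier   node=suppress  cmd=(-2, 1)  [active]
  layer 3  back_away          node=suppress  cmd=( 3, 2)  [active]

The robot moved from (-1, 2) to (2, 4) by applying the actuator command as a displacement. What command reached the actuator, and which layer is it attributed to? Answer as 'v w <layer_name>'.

3 2 back_away

displacement = (2, 4) − (-1, 2) = (3, 2)
layer 0 (cruise) active — direct: (3, 2)
layer 1 (recharge) idle — unchanged: (3, 2)
layer 2 (explore_frontier) active — suppresses: (-2, 1)
layer 3 (back_away) active — suppresses: (3, 2)
→ actuator (3, 2) — from layer 3 (back_away)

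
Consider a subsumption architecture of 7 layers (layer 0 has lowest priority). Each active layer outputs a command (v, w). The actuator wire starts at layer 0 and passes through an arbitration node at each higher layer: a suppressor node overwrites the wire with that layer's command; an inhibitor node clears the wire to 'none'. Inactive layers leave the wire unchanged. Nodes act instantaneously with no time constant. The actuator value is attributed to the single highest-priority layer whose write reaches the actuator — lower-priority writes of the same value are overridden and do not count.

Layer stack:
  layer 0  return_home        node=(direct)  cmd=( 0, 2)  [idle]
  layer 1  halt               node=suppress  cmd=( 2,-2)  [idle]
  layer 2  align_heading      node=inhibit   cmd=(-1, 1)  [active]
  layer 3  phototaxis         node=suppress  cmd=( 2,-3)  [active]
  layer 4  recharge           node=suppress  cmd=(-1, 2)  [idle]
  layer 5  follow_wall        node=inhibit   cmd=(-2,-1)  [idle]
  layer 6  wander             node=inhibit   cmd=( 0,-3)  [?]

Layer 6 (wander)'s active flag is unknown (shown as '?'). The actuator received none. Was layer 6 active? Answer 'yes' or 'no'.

If layer 6 is active=yes:
  actuator would be none
If layer 6 is active=no:
  actuator would be (2, -3)
Observed none, so layer 6 was active.

yes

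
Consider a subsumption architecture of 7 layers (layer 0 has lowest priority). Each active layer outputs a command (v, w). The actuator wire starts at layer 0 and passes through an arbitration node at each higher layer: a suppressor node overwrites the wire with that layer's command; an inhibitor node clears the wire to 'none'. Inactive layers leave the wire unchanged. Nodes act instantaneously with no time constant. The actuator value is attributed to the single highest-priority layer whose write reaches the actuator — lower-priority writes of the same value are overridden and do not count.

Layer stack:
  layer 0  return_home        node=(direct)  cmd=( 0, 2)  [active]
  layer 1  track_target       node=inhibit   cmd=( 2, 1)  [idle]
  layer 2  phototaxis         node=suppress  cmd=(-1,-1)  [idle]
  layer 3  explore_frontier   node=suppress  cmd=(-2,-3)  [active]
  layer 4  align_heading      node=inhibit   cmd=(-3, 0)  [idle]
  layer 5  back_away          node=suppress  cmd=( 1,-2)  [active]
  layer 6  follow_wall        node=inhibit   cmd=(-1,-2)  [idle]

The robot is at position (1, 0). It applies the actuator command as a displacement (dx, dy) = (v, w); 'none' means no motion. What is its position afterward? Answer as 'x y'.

2 -2

layer 0 (return_home) active — direct: (0, 2)
layer 1 (track_target) idle — unchanged: (0, 2)
layer 2 (phototaxis) idle — unchanged: (0, 2)
layer 3 (explore_frontier) active — suppresses: (-2, -3)
layer 4 (align_heading) idle — unchanged: (-2, -3)
layer 5 (back_away) active — suppresses: (1, -2)
layer 6 (follow_wall) idle — unchanged: (1, -2)
→ actuator (1, -2)
position: (1, 0) + (1, -2) = (2, -2)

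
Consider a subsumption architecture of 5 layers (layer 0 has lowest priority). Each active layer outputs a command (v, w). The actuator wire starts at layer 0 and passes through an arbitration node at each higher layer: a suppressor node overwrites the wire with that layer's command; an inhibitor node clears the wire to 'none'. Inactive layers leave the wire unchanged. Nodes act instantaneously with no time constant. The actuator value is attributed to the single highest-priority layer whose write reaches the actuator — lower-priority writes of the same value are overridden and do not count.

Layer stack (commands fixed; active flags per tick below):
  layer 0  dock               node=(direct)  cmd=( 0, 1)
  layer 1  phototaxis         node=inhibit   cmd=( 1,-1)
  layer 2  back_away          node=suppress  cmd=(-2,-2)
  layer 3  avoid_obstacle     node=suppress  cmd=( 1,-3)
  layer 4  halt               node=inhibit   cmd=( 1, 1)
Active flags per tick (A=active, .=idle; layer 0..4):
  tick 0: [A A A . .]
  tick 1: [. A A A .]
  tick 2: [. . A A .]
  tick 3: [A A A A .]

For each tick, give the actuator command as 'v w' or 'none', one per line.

tick 0:
  layer 0 (dock) active — direct: (0, 1)
  layer 1 (phototaxis) active — inhibits: none
  layer 2 (back_away) active — suppresses: (-2, -2)
  layer 3 (avoid_obstacle) idle — unchanged: (-2, -2)
  layer 4 (halt) idle — unchanged: (-2, -2)
  → actuator (-2, -2)
tick 1:
  layer 0 (dock) idle — none
  layer 1 (phototaxis) active — inhibits: none
  layer 2 (back_away) active — suppresses: (-2, -2)
  layer 3 (avoid_obstacle) active — suppresses: (1, -3)
  layer 4 (halt) idle — unchanged: (1, -3)
  → actuator (1, -3)
tick 2:
  layer 0 (dock) idle — none
  layer 1 (phototaxis) idle — unchanged: none
  layer 2 (back_away) active — suppresses: (-2, -2)
  layer 3 (avoid_obstacle) active — suppresses: (1, -3)
  layer 4 (halt) idle — unchanged: (1, -3)
  → actuator (1, -3)
tick 3:
  layer 0 (dock) active — direct: (0, 1)
  layer 1 (phototaxis) active — inhibits: none
  layer 2 (back_away) active — suppresses: (-2, -2)
  layer 3 (avoid_obstacle) active — suppresses: (1, -3)
  layer 4 (halt) idle — unchanged: (1, -3)
  → actuator (1, -3)

-2 -2
1 -3
1 -3
1 -3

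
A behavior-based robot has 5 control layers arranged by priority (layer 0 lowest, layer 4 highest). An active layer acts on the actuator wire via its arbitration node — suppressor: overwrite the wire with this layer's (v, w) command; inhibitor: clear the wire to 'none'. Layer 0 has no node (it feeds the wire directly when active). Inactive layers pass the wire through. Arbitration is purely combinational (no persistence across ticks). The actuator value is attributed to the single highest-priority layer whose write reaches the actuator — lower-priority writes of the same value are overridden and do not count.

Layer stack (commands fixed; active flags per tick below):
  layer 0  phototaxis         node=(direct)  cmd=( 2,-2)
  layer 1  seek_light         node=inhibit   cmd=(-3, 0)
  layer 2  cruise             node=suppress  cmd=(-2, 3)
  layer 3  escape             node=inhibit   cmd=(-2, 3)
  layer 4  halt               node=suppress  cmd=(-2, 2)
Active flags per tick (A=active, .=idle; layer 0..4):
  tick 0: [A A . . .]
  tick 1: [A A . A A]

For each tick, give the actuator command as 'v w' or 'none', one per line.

tick 0:
  L0 phototaxis: active, feeds wire = (2, -2)
  L1 seek_light: active, inhibitor → wire = none
  L2 cruise: idle → wire stays none
  L3 escape: idle → wire stays none
  L4 halt: idle → wire stays none
  actuator = none
tick 1:
  L0 phototaxis: active, feeds wire = (2, -2)
  L1 seek_light: active, inhibitor → wire = none
  L2 cruise: idle → wire stays none
  L3 escape: active, inhibitor → wire = none
  L4 halt: active, suppressor → wire = (-2, 2)
  actuator = (-2, 2)

none
-2 2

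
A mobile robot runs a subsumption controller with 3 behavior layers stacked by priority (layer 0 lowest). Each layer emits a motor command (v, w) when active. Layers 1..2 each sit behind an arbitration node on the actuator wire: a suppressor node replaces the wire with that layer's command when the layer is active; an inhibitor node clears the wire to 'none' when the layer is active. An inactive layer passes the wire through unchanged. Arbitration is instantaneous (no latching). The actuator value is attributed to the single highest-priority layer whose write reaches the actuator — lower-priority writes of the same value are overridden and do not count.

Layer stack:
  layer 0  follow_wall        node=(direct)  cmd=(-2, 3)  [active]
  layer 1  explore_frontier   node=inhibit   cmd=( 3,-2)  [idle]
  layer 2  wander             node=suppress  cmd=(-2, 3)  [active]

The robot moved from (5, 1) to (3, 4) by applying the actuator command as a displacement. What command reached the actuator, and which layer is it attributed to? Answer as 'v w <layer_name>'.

displacement = (3, 4) − (5, 1) = (-2, 3)
L0 follow_wall: active, feeds wire = (-2, 3)
L1 explore_frontier: idle → wire stays (-2, 3)
L2 wander: active, suppressor → wire = (-2, 3)
actuator = (-2, 3) — from layer 2 (wander)

-2 3 wander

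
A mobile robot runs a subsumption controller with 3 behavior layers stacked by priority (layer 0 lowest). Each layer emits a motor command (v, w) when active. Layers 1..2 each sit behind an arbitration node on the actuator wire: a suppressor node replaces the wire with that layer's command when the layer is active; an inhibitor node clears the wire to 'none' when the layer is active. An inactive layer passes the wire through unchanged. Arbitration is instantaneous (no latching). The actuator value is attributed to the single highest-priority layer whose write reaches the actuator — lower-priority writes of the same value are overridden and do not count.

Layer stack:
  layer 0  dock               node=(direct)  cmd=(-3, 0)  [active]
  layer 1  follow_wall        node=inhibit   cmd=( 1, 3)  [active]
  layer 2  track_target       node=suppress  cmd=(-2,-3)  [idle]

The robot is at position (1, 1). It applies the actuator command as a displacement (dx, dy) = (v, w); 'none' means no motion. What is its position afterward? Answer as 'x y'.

1 1

layer 0 (dock) active — direct: (-3, 0)
layer 1 (follow_wall) active — inhibits: none
layer 2 (track_target) idle — unchanged: none
→ actuator none
position: (1, 1) + none = (1, 1)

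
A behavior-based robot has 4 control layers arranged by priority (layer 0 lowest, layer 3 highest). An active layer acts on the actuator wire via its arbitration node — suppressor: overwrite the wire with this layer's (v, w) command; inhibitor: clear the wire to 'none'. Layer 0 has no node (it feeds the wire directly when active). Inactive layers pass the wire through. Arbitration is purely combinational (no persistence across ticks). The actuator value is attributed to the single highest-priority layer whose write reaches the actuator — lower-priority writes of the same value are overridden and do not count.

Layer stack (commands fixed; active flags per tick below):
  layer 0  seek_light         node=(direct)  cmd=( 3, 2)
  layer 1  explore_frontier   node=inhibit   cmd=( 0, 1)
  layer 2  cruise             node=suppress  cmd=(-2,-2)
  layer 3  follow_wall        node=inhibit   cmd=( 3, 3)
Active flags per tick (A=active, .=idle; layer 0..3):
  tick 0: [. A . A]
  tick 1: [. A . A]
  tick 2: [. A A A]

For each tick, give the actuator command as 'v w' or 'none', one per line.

none
none
none

tick 0:
  [0] seek_light off; wire := none
  [1] explore_frontier on (inhibit); wire := none
  [2] cruise off; pass none
  [3] follow_wall on (inhibit); wire := none
  output none
tick 1:
  [0] seek_light off; wire := none
  [1] explore_frontier on (inhibit); wire := none
  [2] cruise off; pass none
  [3] follow_wall on (inhibit); wire := none
  output none
tick 2:
  [0] seek_light off; wire := none
  [1] explore_frontier on (inhibit); wire := none
  [2] cruise on (suppress); wire := (-2, -2)
  [3] follow_wall on (inhibit); wire := none
  output none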